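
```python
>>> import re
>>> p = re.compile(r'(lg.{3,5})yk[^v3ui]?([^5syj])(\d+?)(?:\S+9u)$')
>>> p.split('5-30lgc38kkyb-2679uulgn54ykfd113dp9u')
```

['5-30lgc38kkyb-2679uu', 'lgn54', 'd', '1', '']

The `?` after the quantifier makes it lazy — it takes as little as possible before letting the rest of the pattern try.
With a capturing group present, the delimiter's captured portion is kept in the result list.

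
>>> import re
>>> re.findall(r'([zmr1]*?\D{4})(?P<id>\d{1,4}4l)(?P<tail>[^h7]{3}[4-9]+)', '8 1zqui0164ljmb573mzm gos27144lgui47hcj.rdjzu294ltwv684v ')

Pattern: zero or more of one of [zmr1] (lazy), then exactly 4 of a non-digit (captured); then 1 to 4 of a digit, then the literal '4l' (captured as 'id'); then exactly 3 of any character except [h7], then one or more of a character in [4-9] (captured as 'tail').
With 3 capturing groups, `findall` returns a 3-tuple per match.

[('1zqui', '0164l', 'jmb57'), ('mzm gos', '27144l', 'gui47'), ('rdjzu', '294l', 'twv684')]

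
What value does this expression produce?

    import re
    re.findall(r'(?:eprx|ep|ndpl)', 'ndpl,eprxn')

['ndpl', 'eprx']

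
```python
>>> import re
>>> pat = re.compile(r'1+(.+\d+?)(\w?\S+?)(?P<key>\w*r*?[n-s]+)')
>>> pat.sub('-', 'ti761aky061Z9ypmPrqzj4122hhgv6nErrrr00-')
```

The pattern matches one or more of a literal '1'; then one or more of any character, then one or more of a digit (lazy) (captured); then optionally a word character, then one or more of a non-whitespace character (lazy) (captured); then zero or more of a word character, then zero or more of the literal 'r' (lazy), then one or more of a character in [n-s] (captured as 'key').
Matches: at [4:36] → '1aky061Z9ypmPrqzj4122hhgv6nErrrr'.
`sub` substitutes '-' at each match site.

'ti76-00-'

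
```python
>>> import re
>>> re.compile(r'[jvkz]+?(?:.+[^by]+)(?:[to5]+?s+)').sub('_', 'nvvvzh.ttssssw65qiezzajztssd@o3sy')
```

'n_d@o3sy'

`sub` substitutes '_' at each match site.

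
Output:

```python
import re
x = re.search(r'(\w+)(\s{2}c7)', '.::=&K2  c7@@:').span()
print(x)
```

The pattern matches one or more of a word character (captured); then exactly 2 of whitespace, then the literal 'c7' (captured).
Unlike `match`, `search` isn't anchored — it looks for the pattern anywhere in the string.
The match spans [5:11] → 'K2  c7'.
Captured: group 1 = 'K2', group 2 = '  c7'.

(5, 11)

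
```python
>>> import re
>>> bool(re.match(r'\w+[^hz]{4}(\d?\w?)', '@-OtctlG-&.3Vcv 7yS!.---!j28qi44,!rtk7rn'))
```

With `match`, the pattern is implicitly anchored at the beginning.
Here the pattern fails at index 0, so the call returns None, and `bool(None)` is False.

False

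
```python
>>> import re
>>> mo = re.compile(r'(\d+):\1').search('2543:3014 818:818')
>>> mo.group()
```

'3:3'

`\1` is not a pattern — it's the concrete string captured by group 1, re-applied verbatim.
`re.search` tries every starting position until one works.
The match spans [3:6] → '3:3'.
Captured: group 1 = '3'.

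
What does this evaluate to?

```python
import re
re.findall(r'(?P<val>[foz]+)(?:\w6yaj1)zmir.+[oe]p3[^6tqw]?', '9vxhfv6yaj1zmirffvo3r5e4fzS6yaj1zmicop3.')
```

The pattern matches one or more of one of [foz] (captured as 'val'); then a word character, then the literal '6y', then the literal 'aj1' (non-capturing group); then a literal 'z', then the literal 'mir'; then one or more of any character; then one of [oe], then the literal 'p3', then optionally any character except [6tqw].
Walking the string: at [4:40] match 'fv6yaj1zmirffvo3r5e4fzS6yaj1zmicop3.', group 1 = 'f'.
One capturing group, so `findall` returns just the captured substring from the one match — 1 in all.

['f']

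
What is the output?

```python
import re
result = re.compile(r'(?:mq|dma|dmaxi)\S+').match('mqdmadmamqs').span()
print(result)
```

`re.match` only tries the pattern at the start of the string.
The match spans [0:11] → 'mqdmadmamqs'.

(0, 11)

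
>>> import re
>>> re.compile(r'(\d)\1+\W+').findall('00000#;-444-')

['0', '4']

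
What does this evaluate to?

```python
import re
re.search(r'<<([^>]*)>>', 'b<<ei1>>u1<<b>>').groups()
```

('ei1',)

The match spans [1:8] → '<<ei1>>'.
Captured: group 1 = 'ei1'.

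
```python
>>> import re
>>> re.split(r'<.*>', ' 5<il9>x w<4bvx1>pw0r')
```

[' 5', 'pw0r']

The string is cut at each match, leaving 2 pieces.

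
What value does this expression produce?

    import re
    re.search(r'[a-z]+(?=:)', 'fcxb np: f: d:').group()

The `(?=…)`/`(?<=…)` assertion just peeks at neighbouring text; it doesn't advance the match position.
Unlike `match`, `search` isn't anchored — it looks for the pattern anywhere in the string.
The match spans [5:7] → 'np'.

'np'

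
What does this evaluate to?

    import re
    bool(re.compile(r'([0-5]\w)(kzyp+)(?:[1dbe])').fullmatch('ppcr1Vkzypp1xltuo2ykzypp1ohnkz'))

False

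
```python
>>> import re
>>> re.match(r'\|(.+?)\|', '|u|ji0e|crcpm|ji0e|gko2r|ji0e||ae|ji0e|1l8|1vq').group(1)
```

The match spans [0:3] → '|u|'.
Captured: group 1 = 'u'.

'u'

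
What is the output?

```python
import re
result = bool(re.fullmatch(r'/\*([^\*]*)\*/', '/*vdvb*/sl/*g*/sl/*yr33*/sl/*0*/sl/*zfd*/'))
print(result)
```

False

`re.fullmatch` is like wrapping the pattern in `^…$` (in single-line mode).
Here there's no way to consume every character, so the call returns None, and `bool(None)` is False.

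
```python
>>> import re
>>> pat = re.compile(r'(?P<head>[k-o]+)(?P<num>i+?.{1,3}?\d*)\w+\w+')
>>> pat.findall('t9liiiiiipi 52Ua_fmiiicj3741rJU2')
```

[('l', 'ii'), ('m', 'ii')]

Multiple groups make `findall` return tuples — one 2-tuple for each match.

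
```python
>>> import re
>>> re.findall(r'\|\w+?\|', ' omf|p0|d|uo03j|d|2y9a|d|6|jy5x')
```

['|p0|', '|uo03j|', '|2y9a|', '|6|']

Matches: at [4:8] → '|p0|'; at [9:16] → '|uo03j|'; at [17:23] → '|2y9a|'; at [24:27] → '|6|'.
`findall` yields the raw match text (4 of them) because the pattern has no groups.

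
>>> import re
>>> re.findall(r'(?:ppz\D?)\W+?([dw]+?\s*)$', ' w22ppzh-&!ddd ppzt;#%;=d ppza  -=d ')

Because there's exactly one group, `findall` drops the full match and keeps group 1 from the one hit.

['d ']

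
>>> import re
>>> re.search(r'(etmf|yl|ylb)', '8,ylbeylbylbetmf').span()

(2, 4)

Alternation isn't longest-match — the leftmost alternative that fits at this position is chosen.
The match spans [2:4] → 'yl'.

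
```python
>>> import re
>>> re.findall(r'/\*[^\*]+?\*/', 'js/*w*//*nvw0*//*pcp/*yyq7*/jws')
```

['/*w*/', '/*nvw0*/', '/*yyq7*/']

Since nothing is captured, `findall` lists the 3 matched substrings directly.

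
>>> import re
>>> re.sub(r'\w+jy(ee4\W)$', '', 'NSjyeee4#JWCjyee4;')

'NSjyeee4#'

The pattern matches one or more of a word character, then the literal 'jy'; then the literal 'ee4', then a non-word character (captured); then anchored at the end.
Matches: at [9:18] → 'JWCjyee4;'.
Each match is replaced by ''.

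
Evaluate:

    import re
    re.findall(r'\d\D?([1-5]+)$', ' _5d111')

Pattern: a digit, then optionally a non-digit; then one or more of a character in [1-5] (captured); then anchored at the end.
Matches: at [2:7] match '5d111', group 1 = '111'.
With a single group, `findall` returns only what that group captured — 1 item.

['111']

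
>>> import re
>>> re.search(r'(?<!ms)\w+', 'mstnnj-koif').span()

(0, 6)

The negative lookahead/lookbehind blocks any match where the forbidden context is present.
`re.search` tries every starting position until one works.
The match spans [0:6] → 'mstnnj'.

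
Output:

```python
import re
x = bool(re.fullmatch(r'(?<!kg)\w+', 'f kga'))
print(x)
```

`re.fullmatch` is like wrapping the pattern in `^…$` (in single-line mode).
Here the pattern can't cover the whole string, so the call returns None, and `bool(None)` is False.

False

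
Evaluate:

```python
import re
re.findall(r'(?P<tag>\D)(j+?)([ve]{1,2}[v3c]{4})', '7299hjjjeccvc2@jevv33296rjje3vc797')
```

The pattern matches a non-digit (captured as 'tag'); then one or more of a literal 'j' (lazy) (captured); then 1 to 2 of one of [ve], then exactly 4 of one of [v3c] (captured).
`findall` packs the 3 group values into a tuple for every match.

[('h', 'jjj', 'eccvc'), ('@', 'j', 'evv33')]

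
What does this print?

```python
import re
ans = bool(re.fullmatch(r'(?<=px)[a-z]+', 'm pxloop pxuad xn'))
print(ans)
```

`re.fullmatch` requires the pattern to consume the entire string.
Here the pattern can't cover the whole string, so the call returns None, and `bool(None)` is False.

False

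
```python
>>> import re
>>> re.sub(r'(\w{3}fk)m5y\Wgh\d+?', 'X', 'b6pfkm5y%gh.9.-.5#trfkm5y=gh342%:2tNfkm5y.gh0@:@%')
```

This matches exactly 3 of a word character, then the literal 'fk' (captured); then the literal 'm5y', then a non-word character, then the literal 'gh'; then one or more of a digit (lazy).
`sub` substitutes 'X' at each match site.

'b6pfkm5y%gh.9.-.5#trfkm5y=gh342%:X@:@%'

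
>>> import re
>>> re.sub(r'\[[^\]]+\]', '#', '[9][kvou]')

'##'

Matches: at [0:3] → '[9]'; at [3:9] → '[kvou]'.
Every occurrence is swapped for '#'.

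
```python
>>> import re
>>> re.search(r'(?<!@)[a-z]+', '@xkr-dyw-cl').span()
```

The negative lookahead/lookbehind blocks any match where the forbidden context is present.
The match spans [2:4] → 'kr'.

(2, 4)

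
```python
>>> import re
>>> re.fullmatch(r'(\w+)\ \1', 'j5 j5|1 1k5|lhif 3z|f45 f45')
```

None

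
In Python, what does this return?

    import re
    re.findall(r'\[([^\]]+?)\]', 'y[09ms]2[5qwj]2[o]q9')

['09ms', '5qwj', 'o']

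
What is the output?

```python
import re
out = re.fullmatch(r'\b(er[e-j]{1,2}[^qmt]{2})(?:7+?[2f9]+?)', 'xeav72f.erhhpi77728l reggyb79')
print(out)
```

None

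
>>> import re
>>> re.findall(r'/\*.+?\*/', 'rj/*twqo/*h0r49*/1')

['/*twqo/*h0r49*/']

Matches: at [2:17] → '/*twqo/*h0r49*/'.
Since nothing is captured, `findall` lists the 1 matched substring directly.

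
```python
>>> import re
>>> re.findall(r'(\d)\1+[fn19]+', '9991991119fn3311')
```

After group 1 captures some text, `\1` only succeeds where that same text appears again.
Scanning left to right: at [0:12] match '9991991119fn', group 1 = '9'; at [12:16] match '3311', group 1 = '3'.
Because there's exactly one group, `findall` drops the full match and keeps group 1 from each hit.

['9', '3']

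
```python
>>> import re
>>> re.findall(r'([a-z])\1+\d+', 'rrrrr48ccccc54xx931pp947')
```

A backreference is literal: `\1` must see the identical characters the first group matched.
Scanning left to right: at [0:7] match 'rrrrr48', group 1 = 'r'; at [7:14] match 'ccccc54', group 1 = 'c'; at [14:19] match 'xx931', group 1 = 'x'; at [19:24] match 'pp947', group 1 = 'p'.
One capturing group, so `findall` returns just the captured substring from each match — 4 in all.

['r', 'c', 'x', 'p']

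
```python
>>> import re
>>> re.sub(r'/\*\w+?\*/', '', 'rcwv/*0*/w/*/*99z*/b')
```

'rcwvw/*b'

Matches: at [4:9] → '/*0*/'; at [12:19] → '/*99z*/'.
Every occurrence is swapped for ''.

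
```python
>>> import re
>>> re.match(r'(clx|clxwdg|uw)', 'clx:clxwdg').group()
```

'clx'

`re.match` won't scan ahead — the pattern has to work from the very first character.
The match spans [0:3] → 'clx'.
Captured: group 1 = 'clx'.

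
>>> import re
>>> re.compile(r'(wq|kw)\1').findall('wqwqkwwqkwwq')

['wq']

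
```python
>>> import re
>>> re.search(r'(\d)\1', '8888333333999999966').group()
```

'88'

`\1` has to match the exact text group 1 already captured.
`re.search` tries every starting position until one works.
The match spans [0:2] → '88'.
Captured: group 1 = '8'.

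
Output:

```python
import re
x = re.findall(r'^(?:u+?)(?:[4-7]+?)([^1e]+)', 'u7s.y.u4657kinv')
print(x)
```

Pattern: anchored at the start of the string; then one or more of a literal 'u' (lazy) (non-capturing group); then one or more of a character in [4-7] (lazy) (non-capturing group); then one or more of any character except [1e] (captured).
Matches: at [0:15] match 'u7s.y.u4657kinv', group 1 = 's.y.u4657kinv'.
With a single group, `findall` returns only what that group captured — 1 item.

['s.y.u4657kinv']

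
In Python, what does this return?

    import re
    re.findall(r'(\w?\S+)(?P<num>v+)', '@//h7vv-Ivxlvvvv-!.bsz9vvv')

`findall` packs the 2 group values into a tuple for every match.

[('@//h7vv-Ivxlvvvv-!.bsz9vv', 'v')]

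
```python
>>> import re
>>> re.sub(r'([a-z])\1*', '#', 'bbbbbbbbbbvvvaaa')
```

'###'

After group 1 captures some text, `\1` only succeeds where that same text appears again.
Matches: at [0:10] → 'bbbbbbbbbb'; at [10:13] → 'vvv'; at [13:16] → 'aaa'.
Every occurrence is swapped for '#'.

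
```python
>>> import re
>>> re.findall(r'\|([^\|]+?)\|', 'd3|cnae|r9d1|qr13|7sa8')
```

['cnae', 'qr13']

`findall` collects group 1 from each match (2 total).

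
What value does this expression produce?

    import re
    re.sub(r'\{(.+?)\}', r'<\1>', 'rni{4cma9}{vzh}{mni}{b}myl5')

'rni<4cma9><vzh><mni><b>myl5'

With the lazy modifier that quantifier settles for the fewest repetitions that let the rest of the pattern succeed (the atoms after it are unaffected and can still be greedy).
Matches: at [3:10] → '{4cma9}'; at [10:15] → '{vzh}'; at [15:20] → '{mni}'; at [20:23] → '{b}'.
The replacement refers to a captured group, so each match is rewritten using its own captured text.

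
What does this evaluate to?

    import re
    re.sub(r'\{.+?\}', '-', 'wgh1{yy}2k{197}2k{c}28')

Lazy quantifiers expand one character at a time until the remainder of the pattern can match.
Matches: at [4:8] → '{yy}'; at [10:15] → '{197}'; at [17:20] → '{c}'.
Each match is replaced by '-'.

'wgh1-2k-2k-28'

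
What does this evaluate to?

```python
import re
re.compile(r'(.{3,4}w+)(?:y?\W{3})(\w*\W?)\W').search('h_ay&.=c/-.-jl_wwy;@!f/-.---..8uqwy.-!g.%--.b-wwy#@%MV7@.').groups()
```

('-jl_ww', 'f/')

This matches 3 to 4 of any character, then one or more of the literal 'w' (captured); then optionally the literal 'y', then exactly 3 of a non-word character (non-capturing group); then zero or more of a word character, then optionally a non-word character (captured); then a non-word character.
`re.search` tries every starting position until one works.
The match spans [11:24] → '-jl_wwy;@!f/-'.
Captured: group 1 = '-jl_ww', group 2 = 'f/'.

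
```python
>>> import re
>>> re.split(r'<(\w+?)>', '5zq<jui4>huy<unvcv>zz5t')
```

['5zq', 'jui4', 'huy', 'unvcv', 'zz5t']

`re.split` interleaves the captured-group text with the surrounding fragments.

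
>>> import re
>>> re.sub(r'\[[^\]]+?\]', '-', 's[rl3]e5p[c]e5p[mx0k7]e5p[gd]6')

's-e5p-e5p-e5p-6'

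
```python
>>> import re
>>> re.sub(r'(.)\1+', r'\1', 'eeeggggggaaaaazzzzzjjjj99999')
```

'egazj9'

`\1` has to match the exact text group 1 already captured.
Matches: at [0:3] → 'eee'; at [3:9] → 'gggggg'; at [9:14] → 'aaaaa'; at [14:19] → 'zzzzz'; at [19:23] → 'jjjj'; ….
Each match is replaced using the text its own group 1 captured.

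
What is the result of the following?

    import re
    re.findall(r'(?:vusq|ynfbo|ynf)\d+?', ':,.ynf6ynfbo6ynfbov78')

No capturing groups, so `findall` returns the 2 full match strings.

['ynf6', 'ynfbo6']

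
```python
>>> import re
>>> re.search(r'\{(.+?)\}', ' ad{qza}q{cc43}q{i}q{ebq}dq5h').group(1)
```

'qza'

`re.search` scans for the first position where the pattern succeeds.
The match spans [3:8] → '{qza}'.
Captured: group 1 = 'qza'.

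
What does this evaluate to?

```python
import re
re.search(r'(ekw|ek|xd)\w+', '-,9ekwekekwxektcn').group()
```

`re.search` tries every starting position until one works.
The match spans [3:17] → 'ekwekekwxektcn'.
Captured: group 1 = 'ekw'.

'ekwekekwxektcn'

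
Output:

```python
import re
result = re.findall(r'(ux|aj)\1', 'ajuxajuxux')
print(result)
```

['ux']

After group 1 captures some text, `\1` only succeeds where that same text appears again.
Walking the string: at [6:10] match 'uxux', group 1 = 'ux'.
One capturing group, so `findall` returns just the captured substring from the one match — 1 in all.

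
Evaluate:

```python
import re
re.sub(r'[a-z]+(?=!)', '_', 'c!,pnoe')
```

'_!,pnoe'

The `(?=…)`/`(?<=…)` assertion just peeks at neighbouring text; it doesn't advance the match position.
Every occurrence is swapped for '_'.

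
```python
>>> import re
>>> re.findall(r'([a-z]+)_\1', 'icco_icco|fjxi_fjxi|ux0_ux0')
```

A backreference is literal: `\1` must see the identical characters the first group matched.
Scanning left to right: at [0:9] match 'icco_icco', group 1 = 'icco'; at [10:19] match 'fjxi_fjxi', group 1 = 'fjxi'.
`findall` collects group 1 from each match (2 total).

['icco', 'fjxi']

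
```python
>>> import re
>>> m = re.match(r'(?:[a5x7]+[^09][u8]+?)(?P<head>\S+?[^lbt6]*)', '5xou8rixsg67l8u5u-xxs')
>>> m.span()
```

(0, 10)

With `match`, the pattern is implicitly anchored at the beginning.
The match spans [0:10] → '5xou8rixsg'.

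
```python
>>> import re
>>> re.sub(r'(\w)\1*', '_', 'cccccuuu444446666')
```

'____'

`\1` has to match the exact text group 1 already captured.
Matches: at [0:5] → 'ccccc'; at [5:8] → 'uuu'; at [8:13] → '44444'; at [13:17] → '6666'.
`sub` substitutes '_' at each match site.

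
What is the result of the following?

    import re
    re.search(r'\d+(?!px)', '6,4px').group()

A negative assertion filters positions out without eating any characters.
The match spans [0:1] → '6'.

'6'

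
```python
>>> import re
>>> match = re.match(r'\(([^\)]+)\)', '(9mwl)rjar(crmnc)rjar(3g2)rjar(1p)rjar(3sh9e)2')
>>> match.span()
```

(0, 6)

`re.match` won't scan ahead — the pattern has to work from the very first character.
The match spans [0:6] → '(9mwl)'.
Captured: group 1 = '9mwl'.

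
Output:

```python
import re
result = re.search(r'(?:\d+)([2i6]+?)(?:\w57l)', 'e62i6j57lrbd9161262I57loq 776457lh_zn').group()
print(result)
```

62i6j57l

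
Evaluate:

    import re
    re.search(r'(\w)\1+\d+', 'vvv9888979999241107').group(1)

The backreference `\1` re-matches whatever the first group consumed, character for character.
`re.search` tries every starting position until one works.
The match spans [0:19] → 'vvv9888979999241107'.
Captured: group 1 = 'v'.

'v'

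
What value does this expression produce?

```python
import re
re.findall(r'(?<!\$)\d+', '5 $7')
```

`(?!…)`/`(?<!…)` only lets a position through if the neighbouring text does NOT match; no characters are consumed.
Matches: at [0:1] → '5'.
No capturing groups, so `findall` returns the 1 full match string.

['5']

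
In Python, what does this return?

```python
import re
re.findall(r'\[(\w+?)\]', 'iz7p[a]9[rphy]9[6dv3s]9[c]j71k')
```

`findall` collects group 1 from each match (4 total).

['a', 'rphy', '6dv3s', 'c']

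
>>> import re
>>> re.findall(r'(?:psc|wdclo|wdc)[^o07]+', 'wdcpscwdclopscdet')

`findall` yields the raw match text (2 of them) because the pattern has no groups.

['wdcpscwdcl', 'pscdet']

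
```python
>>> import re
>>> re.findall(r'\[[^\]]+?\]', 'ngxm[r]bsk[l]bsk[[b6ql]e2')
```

No capturing groups, so `findall` returns the 3 full match strings.

['[r]', '[l]', '[[b6ql]']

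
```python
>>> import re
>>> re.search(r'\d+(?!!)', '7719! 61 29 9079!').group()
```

`(?!…)`/`(?<!…)` only lets a position through if the neighbouring text does NOT match; no characters are consumed.
`search` walks the string left to right and returns the first match it finds.
The match spans [0:3] → '771'.

'771'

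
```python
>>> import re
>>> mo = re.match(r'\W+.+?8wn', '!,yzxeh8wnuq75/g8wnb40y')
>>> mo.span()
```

(0, 10)

`re.match` won't scan ahead — the pattern has to work from the very first character.
The match spans [0:10] → '!,yzxeh8wn'.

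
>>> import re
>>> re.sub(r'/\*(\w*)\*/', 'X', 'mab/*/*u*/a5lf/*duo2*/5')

'mab/*Xa5lfX5'

Matches: at [5:10] → '/*u*/'; at [14:22] → '/*duo2*/'.
Each match is replaced by 'X'.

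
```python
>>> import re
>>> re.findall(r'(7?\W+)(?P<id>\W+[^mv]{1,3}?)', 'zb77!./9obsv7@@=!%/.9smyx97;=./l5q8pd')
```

[('7!.', '/9'), ('7@@=!%/', '.9'), ('7;=.', '/l')]

With the lazy modifier that quantifier settles for the fewest repetitions that let the rest of the pattern succeed (the atoms after it are unaffected and can still be greedy).
`findall` packs the 2 group values into a tuple for every match.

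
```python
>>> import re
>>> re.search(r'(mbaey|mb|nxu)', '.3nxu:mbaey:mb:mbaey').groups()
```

('nxu',)

The match spans [2:5] → 'nxu'.
Captured: group 1 = 'nxu'.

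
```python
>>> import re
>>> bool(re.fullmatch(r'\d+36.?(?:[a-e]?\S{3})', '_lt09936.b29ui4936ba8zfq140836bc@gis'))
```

False

`re.fullmatch` requires the pattern to consume the entire string.
Here the string isn't matched end-to-end, so the call returns None, and `bool(None)` is False.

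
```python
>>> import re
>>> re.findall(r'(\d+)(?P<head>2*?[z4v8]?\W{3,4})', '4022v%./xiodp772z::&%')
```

[('4022', 'v%./'), ('772', 'z::&%')]

Pattern: one or more of a digit (captured); then zero or more of the literal '2' (lazy), then optionally one of [z4v8], then 3 to 4 of a non-word character (captured as 'head').
With 2 capturing groups, `findall` returns a 2-tuple per match.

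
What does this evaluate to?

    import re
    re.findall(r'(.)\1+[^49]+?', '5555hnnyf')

A backreference is literal: `\1` must see the identical characters the first group matched.
Walking the string: at [0:5] match '5555h', group 1 = '5'; at [5:8] match 'nny', group 1 = 'n'.
One capturing group, so `findall` returns just the captured substring from each match — 2 in all.

['5', 'n']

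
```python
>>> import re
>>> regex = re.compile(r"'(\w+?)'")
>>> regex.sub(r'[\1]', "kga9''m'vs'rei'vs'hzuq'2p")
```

"kga9'[m]vs[rei]vs[hzuq]2p"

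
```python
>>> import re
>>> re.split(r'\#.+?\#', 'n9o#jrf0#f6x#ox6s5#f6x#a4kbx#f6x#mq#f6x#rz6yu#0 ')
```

['n9o', 'f6x', 'f6x', 'f6x', 'f6x', '0 ']

Because the quantifier is non-greedy, it stops expanding at the earliest point where the rest of the pattern can succeed.
Matches to split on: at [3:9] → '#jrf0#'; at [12:19] → '#ox6s5#'; at [22:29] → '#a4kbx#'; at [32:36] → '#mq#'; at [39:46] → '#rz6yu#'.
`split` removes every match and returns the 6 fragments in between.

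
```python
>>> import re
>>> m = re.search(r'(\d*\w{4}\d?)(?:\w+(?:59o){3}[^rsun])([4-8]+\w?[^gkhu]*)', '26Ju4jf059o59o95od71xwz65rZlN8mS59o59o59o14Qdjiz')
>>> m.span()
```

Pattern: zero or more of a digit, then exactly 4 of a word character, then optionally a digit (captured); then one or more of a word character, then the literal '59o' repeated 3 times, then any character except [rsun] (non-capturing group); then one or more of a character in [4-8], then optionally a word character, then zero or more of any character except [gkhu] (captured).
The match spans [0:48] → '26Ju4jf059o59o95od71xwz65rZlN8mS59o59o59o14Qdjiz'.

(0, 48)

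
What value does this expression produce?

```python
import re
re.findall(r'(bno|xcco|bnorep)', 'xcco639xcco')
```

['xcco', 'xcco']

Walking the string: at [0:4] match 'xcco', group 1 = 'xcco'; at [7:11] match 'xcco', group 1 = 'xcco'.
Because there's exactly one group, `findall` drops the full match and keeps group 1 from each hit.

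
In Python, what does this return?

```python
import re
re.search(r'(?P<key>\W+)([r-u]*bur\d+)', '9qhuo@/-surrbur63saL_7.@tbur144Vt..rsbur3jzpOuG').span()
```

(5, 17)

This matches one or more of a non-word character (captured as 'key'); then zero or more of a character in [r-u], then the literal 'bur', then one or more of a digit (captured).
The match spans [5:17] → '@/-surrbur63'.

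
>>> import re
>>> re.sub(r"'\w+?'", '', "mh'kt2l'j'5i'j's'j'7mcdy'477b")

'mhjjj477b'

`sub` substitutes '' at each match site.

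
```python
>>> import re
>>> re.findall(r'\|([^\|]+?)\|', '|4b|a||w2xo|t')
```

['4b', 'w2xo']

Scanning left to right: at [0:4] match '|4b|', group 1 = '4b'; at [6:12] match '|w2xo|', group 1 = 'w2xo'.
With a single group, `findall` returns only what that group captured — 2 items.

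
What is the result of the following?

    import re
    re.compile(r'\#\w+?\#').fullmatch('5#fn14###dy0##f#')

None

`re.fullmatch` requires the pattern to consume the entire string.
Here the string isn't matched end-to-end, so the call returns None.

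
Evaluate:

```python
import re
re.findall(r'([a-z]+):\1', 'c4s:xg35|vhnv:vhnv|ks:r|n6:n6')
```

['vhnv']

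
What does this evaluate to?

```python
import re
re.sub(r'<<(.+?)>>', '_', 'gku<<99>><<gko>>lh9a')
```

'gku__lh9a'

A non-greedy quantifier consumes as few characters as it can — just enough that the remainder of the pattern still matches from where it stops; whatever follows it matches normally.
`sub` substitutes '_' at each match site.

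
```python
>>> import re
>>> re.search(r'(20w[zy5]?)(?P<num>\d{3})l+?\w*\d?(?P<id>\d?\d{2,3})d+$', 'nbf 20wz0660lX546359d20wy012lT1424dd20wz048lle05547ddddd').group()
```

The pattern matches the literal '20w', then optionally one of [zy5] (captured); then exactly 3 of a digit (captured as 'num'); then one or more of a literal 'l' (lazy), then zero or more of a word character, then optionally a digit; then optionally a digit, then 2 to 3 of a digit (captured as 'id'); then one or more of a literal 'd'; then anchored at the end.
Unlike `match`, `search` isn't anchored — it looks for the pattern anywhere in the string.
The match spans [21:56] → '20wy012lT1424dd20wz048lle05547ddddd'.
Captured: group 1 = '20wy', group 2 = '012', group 3 = '47'.

'20wy012lT1424dd20wz048lle05547ddddd'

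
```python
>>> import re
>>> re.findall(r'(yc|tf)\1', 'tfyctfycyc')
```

After group 1 captures some text, `\1` only succeeds where that same text appears again.
Because there's exactly one group, `findall` drops the full match and keeps group 1 from the one hit.

['yc']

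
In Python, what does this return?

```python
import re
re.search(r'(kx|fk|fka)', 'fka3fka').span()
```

(0, 2)

Alternation tries branches left to right and keeps the first one that lets the overall match succeed at that position.
The match spans [0:2] → 'fk'.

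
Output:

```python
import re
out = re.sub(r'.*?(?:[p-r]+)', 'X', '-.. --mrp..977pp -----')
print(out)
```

The pattern matches zero or more of any character (lazy); then one or more of a character in [p-r] (non-capturing group).
Lazy quantifiers expand one character at a time until the remainder of the pattern can match.
Matches: at [0:9] → '-.. --mrp'; at [9:16] → '..977pp'.
Every occurrence is swapped for 'X'.

XX -----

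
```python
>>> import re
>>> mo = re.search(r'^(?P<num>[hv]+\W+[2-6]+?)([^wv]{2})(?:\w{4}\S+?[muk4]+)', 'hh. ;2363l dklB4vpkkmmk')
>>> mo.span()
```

(0, 23)

This matches anchored at the start of the string; then one or more of one of [hv], then one or more of a non-word character, then one or more of a character in [2-6] (lazy) (captured as 'num'); then exactly 2 of any character except [wv] (captured); then exactly 4 of a word character, then one or more of a non-whitespace character (lazy), then one or more of one of [muk4] (non-capturing group).
Unlike `match`, `search` isn't anchored — it looks for the pattern anywhere in the string.
The match spans [0:23] → 'hh. ;2363l dklB4vpkkmmk'.
Captured: group 1 = 'hh. ;2363', group 2 = 'l '.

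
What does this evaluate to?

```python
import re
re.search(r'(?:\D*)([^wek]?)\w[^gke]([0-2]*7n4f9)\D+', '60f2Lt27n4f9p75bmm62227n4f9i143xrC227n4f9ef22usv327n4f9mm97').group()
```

This matches zero or more of a non-digit (non-capturing group); then optionally any character except [wek] (captured); then a word character, then any character except [gke]; then zero or more of a character in [0-2], then the literal '7n', then the literal '4f9' (captured); then one or more of a non-digit.
Unlike `match`, `search` isn't anchored — it looks for the pattern anywhere in the string.
The match spans [2:13] → 'f2Lt27n4f9p'.
Captured: group 1 = '2', group 2 = '27n4f9'.

'f2Lt27n4f9p'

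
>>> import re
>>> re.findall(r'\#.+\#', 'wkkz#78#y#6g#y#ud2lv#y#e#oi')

Walking the string: at [4:25] → '#78#y#6g#y#ud2lv#y#e#'.
`findall` yields the raw match text (1 of them) because the pattern has no groups.

['#78#y#6g#y#ud2lv#y#e#']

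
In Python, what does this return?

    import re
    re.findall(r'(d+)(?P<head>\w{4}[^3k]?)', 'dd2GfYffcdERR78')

[('dd', '2GfYf'), ('d', 'ERR78')]

This matches one or more of a literal 'd' (captured); then exactly 4 of a word character, then optionally any character except [3k] (captured as 'head').
Scanning left to right: at [0:7] match 'dd2GfYf', groups = ('dd', '2GfYf'); at [9:15] match 'dERR78', groups = ('d', 'ERR78').
With 2 capturing groups, `findall` returns a 2-tuple per match.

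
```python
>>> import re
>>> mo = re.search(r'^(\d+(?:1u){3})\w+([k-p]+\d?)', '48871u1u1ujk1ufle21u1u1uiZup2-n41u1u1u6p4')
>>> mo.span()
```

(0, 29)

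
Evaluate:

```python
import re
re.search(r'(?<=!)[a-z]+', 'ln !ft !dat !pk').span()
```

(4, 6)

Lookahead/lookbehind check context without consuming it, so the matched span excludes the asserted characters.
`re.search` tries every starting position until one works.
The match spans [4:6] → 'ft'.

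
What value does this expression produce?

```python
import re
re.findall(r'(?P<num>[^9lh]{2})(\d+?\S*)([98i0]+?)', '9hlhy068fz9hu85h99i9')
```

This matches exactly 2 of any character except [9lh] (captured as 'num'); then one or more of a digit (lazy), then zero or more of a non-whitespace character (captured); then one or more of one of [98i0] (lazy) (captured).
Multiple groups make `findall` return tuples — one 3-tuple for the one match.

[('y0', '68fz9hu85h99i', '9')]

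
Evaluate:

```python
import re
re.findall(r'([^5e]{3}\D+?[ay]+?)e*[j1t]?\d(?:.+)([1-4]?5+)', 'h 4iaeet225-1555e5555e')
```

[('h 4ia', '5')]

The pattern matches exactly 3 of any character except [5e], then one or more of a non-digit (lazy), then one or more of one of [ay] (lazy) (captured); then zero or more of a literal 'e', then optionally one of [j1t], then a digit; then one or more of any character (non-capturing group); then optionally a character in [1-4], then one or more of a literal '5' (captured).
Walking the string: at [0:21] match 'h 4iaeet225-1555e5555', groups = ('h 4ia', '5').
2 groups means the one result is a tuple of 2 captured strings — 1 here.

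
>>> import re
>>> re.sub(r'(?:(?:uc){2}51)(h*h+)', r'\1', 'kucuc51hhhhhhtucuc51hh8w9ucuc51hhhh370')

The pattern matches the literal 'uc' repeated 2 times, then the literal '51' (non-capturing group); then zero or more of the literal 'h', then one or more of the literal 'h' (captured).
Matches: at [1:13] → 'ucuc51hhhhhh'; at [14:22] → 'ucuc51hh'; at [25:35] → 'ucuc51hhhh'.
`\1` in the replacement pulls in group 1's text for each match.

'khhhhhhthh8w9hhhh370'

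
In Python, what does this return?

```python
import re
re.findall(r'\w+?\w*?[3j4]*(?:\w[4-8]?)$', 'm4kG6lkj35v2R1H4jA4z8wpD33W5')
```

['m4kG6lkj35v2R1H4jA4z8wpD33W5']

`findall` yields the raw match text (1 of them) because the pattern has no groups.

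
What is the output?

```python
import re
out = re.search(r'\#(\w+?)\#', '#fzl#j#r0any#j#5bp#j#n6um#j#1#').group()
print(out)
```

#fzl#

Unlike `match`, `search` isn't anchored — it looks for the pattern anywhere in the string.
The match spans [0:5] → '#fzl#'.
Captured: group 1 = 'fzl'.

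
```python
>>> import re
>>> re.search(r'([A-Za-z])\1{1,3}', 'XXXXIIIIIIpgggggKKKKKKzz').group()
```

'XXXX'

The backreference `\1` re-matches whatever the first group consumed, character for character.
`re.search` tries every starting position until one works.
The match spans [0:4] → 'XXXX'.
Captured: group 1 = 'X'.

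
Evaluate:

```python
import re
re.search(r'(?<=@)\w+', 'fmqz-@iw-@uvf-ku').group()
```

'iw'

The positive lookaround only admits positions where the adjacent text matches; those characters stay outside the span.
`re.search` scans for the first position where the pattern succeeds.
The match spans [6:8] → 'iw'.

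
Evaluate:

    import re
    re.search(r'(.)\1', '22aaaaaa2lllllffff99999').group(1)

'2'

The match spans [0:2] → '22'.
Captured: group 1 = '2'.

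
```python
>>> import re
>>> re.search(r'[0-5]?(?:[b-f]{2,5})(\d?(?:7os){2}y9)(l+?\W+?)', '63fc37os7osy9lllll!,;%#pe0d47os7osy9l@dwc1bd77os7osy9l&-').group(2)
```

'lllll!'

The pattern matches optionally a character in [0-5]; then 2 to 5 of a character in [b-f] (non-capturing group); then optionally a digit, then the literal '7os' repeated 2 times, then the literal 'y9' (captured); then one or more of the literal 'l' (lazy), then one or more of a non-word character (lazy) (captured).
Unlike `match`, `search` isn't anchored — it looks for the pattern anywhere in the string.
The match spans [1:19] → '3fc37os7osy9lllll!'.
Captured: group 1 = '37os7osy9', group 2 = 'lllll!'.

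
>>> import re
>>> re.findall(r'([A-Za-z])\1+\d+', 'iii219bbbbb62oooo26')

['i', 'b', 'o']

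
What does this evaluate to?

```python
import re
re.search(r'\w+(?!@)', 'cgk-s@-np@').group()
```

'cgk'

A negative assertion filters positions out without eating any characters.
The match spans [0:3] → 'cgk'.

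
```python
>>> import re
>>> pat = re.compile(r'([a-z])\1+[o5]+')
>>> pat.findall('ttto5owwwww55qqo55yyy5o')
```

['t', 'w', 'q', 'y']

`\1` is not a pattern — it's the concrete string captured by group 1, re-applied verbatim.
`findall` collects group 1 from each match (4 total).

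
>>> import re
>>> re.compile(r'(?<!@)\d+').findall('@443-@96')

['43', '6']

`(?!…)`/`(?<!…)` only lets a position through if the neighbouring text does NOT match; no characters are consumed.
Matches: at [2:4] → '43'; at [7:8] → '6'.
`findall` yields the raw match text (2 of them) because the pattern has no groups.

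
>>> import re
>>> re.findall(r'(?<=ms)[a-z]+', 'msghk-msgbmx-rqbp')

['ghk', 'gbmx']

Because the assertion is zero-width, the text it checks is not consumed and won't appear in the result.
Scanning left to right: at [2:5] → 'ghk'; at [8:12] → 'gbmx'.
No capturing groups, so `findall` returns the 2 full match strings.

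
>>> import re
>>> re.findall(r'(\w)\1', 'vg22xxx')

['2', 'x']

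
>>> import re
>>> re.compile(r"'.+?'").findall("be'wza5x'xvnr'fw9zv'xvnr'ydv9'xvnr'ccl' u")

The `?` after the quantifier makes it lazy — it takes as little as possible before letting the rest of the pattern try.
Since nothing is captured, `findall` lists the 4 matched substrings directly.

["'wza5x'", "'fw9zv'", "'ydv9'", "'ccl'"]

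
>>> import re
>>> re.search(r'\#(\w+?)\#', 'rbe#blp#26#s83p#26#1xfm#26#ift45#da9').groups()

('blp',)

Unlike `match`, `search` isn't anchored — it looks for the pattern anywhere in the string.
The match spans [3:8] → '#blp#'.
Captured: group 1 = 'blp'.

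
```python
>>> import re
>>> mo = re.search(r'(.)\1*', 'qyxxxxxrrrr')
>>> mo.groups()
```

('q',)

The match spans [0:1] → 'q'.
Captured: group 1 = 'q'.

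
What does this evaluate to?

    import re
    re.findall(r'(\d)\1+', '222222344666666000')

After group 1 captures some text, `\1` only succeeds where that same text appears again.
Walking the string: at [0:6] match '222222', group 1 = '2'; at [7:9] match '44', group 1 = '4'; at [9:15] match '666666', group 1 = '6'; at [15:18] match '000', group 1 = '0'.
One capturing group, so `findall` returns just the captured substring from each match — 4 in all.

['2', '4', '6', '0']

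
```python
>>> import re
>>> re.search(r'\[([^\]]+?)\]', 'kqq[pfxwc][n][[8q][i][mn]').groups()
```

('pfxwc',)

`re.search` scans for the first position where the pattern succeeds.
The match spans [3:10] → '[pfxwc]'.
Captured: group 1 = 'pfxwc'.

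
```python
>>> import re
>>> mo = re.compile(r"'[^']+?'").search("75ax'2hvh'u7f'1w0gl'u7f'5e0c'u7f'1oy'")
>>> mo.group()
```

"'2hvh'"

The match spans [4:10] → "'2hvh'".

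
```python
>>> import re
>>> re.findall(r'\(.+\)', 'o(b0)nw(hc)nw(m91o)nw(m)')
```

No capturing groups, so `findall` returns the 1 full match string.

['(b0)nw(hc)nw(m91o)nw(m)']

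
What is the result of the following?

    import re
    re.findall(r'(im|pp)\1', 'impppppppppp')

The backreference `\1` re-matches whatever the first group consumed, character for character.
Because there's exactly one group, `findall` drops the full match and keeps group 1 from each hit.

['pp', 'pp']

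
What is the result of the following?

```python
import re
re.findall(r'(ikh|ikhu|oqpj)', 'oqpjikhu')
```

Alternation isn't longest-match — the leftmost alternative that fits at this position is chosen.
Scanning left to right: at [0:4] match 'oqpj', group 1 = 'oqpj'; at [4:7] match 'ikh', group 1 = 'ikh'.
`findall` collects group 1 from each match (2 total).

['oqpj', 'ikh']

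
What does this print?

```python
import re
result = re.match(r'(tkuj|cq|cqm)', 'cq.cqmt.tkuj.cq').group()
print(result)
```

`match` is anchored at position 0; if the pattern doesn't fit there, it returns None.
The match spans [0:2] → 'cq'.

cq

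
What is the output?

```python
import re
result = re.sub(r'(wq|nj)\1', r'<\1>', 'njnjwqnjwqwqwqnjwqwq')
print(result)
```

After group 1 captures some text, `\1` only succeeds where that same text appears again.
The replacement refers to a captured group, so each match is rewritten using its own captured text.

<nj>wqnj<wq>wqnj<wq>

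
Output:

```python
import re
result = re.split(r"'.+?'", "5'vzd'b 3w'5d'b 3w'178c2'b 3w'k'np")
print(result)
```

['5', 'b 3w', 'b 3w', 'b 3w', 'np']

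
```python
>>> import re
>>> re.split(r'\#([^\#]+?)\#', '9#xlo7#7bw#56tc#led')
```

Matches to split on: at [1:7] → '#xlo7#'; at [10:16] → '#56tc#'.
With a capturing group present, the delimiter's captured portion is kept in the result list.

['9', 'xlo7', '7bw', '56tc', 'led']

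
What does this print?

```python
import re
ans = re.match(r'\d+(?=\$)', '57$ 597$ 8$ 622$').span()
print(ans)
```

Lookahead/lookbehind check context without consuming it, so the matched span excludes the asserted characters.
`match` is anchored at position 0; if the pattern doesn't fit there, it returns None.
The match spans [0:2] → '57'.

(0, 2)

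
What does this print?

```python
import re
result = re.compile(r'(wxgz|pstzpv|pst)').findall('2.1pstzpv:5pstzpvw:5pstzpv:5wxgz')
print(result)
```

['pstzpv', 'pstzpv', 'pstzpv', 'wxgz']

Branches in `(...|...)` are attempted left-to-right; the first branch that allows the whole pattern to succeed is taken.
One capturing group, so `findall` returns just the captured substring from each match — 4 in all.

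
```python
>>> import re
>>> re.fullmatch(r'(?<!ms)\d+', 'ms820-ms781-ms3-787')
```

None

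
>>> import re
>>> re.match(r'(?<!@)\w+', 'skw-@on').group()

`(?!…)`/`(?<!…)` only lets a position through if the neighbouring text does NOT match; no characters are consumed.
`re.match` won't scan ahead — the pattern has to work from the very first character.
The match spans [0:3] → 'skw'.

'skw'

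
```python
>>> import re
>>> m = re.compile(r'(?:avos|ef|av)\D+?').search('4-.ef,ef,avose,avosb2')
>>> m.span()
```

The match spans [3:6] → 'ef,'.

(3, 6)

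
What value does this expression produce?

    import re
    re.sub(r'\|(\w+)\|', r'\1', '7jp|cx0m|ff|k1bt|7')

'7jpcx0mffk1bt7'

Matches: at [3:9] → '|cx0m|'; at [11:17] → '|k1bt|'.
The replacement refers to a captured group, so each match is rewritten using its own captured text.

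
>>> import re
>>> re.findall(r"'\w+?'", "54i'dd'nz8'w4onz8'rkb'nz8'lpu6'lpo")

["'dd'", "'w4onz8'", "'nz8'"]

`findall` yields the raw match text (3 of them) because the pattern has no groups.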